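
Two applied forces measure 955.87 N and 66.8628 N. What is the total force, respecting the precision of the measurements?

1022.73 N

955.87 N + 66.8628 N = 1022.7328 N.
Addition/subtraction keeps the fewest decimal places: 955.87 → 2 decimal places, 66.8628 → 4 decimal places; limit is 2.
Rounded to 2 decimal places: 1022.73 N.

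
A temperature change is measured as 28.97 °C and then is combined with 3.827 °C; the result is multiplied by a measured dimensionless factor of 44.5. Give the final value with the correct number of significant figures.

1.46 × 10³ °C

28.97 °C + 3.827 °C = 32.797 °C; the sum is limited to 2 decimal places (4 s.f.).
Carrying full precision, 32.797 × 44.5 = 1459.4665 °C; 44.5 has 3 s.f., so the result keeps min(4, 3) = 3 s.f.
Rounded to 3 significant figures: 1.46 × 10³ °C.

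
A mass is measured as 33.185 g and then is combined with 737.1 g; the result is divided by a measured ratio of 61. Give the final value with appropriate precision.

33.185 g + 737.1 g = 770.285 g; the sum is limited to 1 decimal place (4 s.f.).
Carrying full precision, 770.285 ÷ 61 = 12.6276229508… g; 61 has 2 s.f., so the result keeps min(4, 2) = 2 s.f.
Rounded to 2 significant figures: 13 g.

13 g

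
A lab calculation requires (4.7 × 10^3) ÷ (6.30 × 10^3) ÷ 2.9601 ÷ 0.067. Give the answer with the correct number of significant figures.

3.8

(4.7 × 10^3) ÷ (6.30 × 10^3) ÷ 2.9601 ÷ 0.067 = 3.76163041099…
Multiplication/division keeps the fewest significant figures: 4.7 × 10^3 → 2 s.f., 6.30 × 10^3 → 3 s.f., 2.9601 → 5 s.f., 0.067 → 2 s.f.; limit is 2.
Rounded to 2 significant figures: 3.8.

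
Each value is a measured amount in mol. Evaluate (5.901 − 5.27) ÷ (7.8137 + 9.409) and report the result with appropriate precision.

0.037

5.901 − 5.27 = 0.631, limited to 2 d.p. → 2 s.f.; 7.8137 + 9.409 = 17.2227, limited to 3 d.p. → 5 s.f.
Carrying full precision, 0.631 ÷ 17.2227 = 0.0366376932769…; keep min(2, 5) = 2 s.f.
Rounded to 2 significant figures: 0.037.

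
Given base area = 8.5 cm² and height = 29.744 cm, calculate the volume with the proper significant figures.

2.5 × 10^2 cm³

volume = 8.5 cm² × 29.744 cm = 252.824 cm³.
8.5 has 2 significant figures; 29.744 has 5.
Division/multiplication keeps the fewest: 2 significant figures.
Rounded: 2.5 × 10^2 cm³.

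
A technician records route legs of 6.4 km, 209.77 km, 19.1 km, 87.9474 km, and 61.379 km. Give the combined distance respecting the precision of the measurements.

6.4 km + 209.77 km + 19.1 km + 87.9474 km + 61.379 km = 384.5964 km.
Addition/subtraction keeps the fewest decimal places: 6.4 → 1 decimal place, 209.77 → 2 decimal places, 19.1 → 1 decimal place, 87.9474 → 4 decimal places, 61.379 → 3 decimal places; limit is 1.
Rounded to 1 decimal place: 384.6 km.

384.6 km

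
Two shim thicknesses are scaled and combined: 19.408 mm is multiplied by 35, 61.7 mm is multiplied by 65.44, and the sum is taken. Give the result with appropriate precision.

4.72 × 10³ mm

19.408 × 35 = 679.28 → 6.8 × 10² mm (2 s.f., last digit at the 10^1 place).
61.7 × 65.44 = 4037.648 → 4.04 × 10³ mm (3 s.f., last digit at the 10^1 place).
Sum: 4716.928 mm; keep the coarser place, 10^1.
Result: 4.72 × 10³ mm.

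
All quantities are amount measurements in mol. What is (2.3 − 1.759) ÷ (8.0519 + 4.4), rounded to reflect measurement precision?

2.3 − 1.759 = 0.541, limited to 1 d.p. → 1 s.f.; 8.0519 + 4.4 = 12.4519, limited to 1 d.p. → 3 s.f.
Carrying full precision, 0.541 ÷ 12.4519 = 0.043447184767…; keep min(1, 3) = 1 s.f.
Rounded to 1 significant figure: 0.04.

0.04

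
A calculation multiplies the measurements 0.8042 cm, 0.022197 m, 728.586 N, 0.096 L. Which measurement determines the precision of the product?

0.8042 cm → 4 s.f.; 0.022197 m → 5 s.f.; 728.586 N → 6 s.f.; 0.096 L → 2 s.f.
The fewest is 2 significant figures, from 0.096 L.

0.096 L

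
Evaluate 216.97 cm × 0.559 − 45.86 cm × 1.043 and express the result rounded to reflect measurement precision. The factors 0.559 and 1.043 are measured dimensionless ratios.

73 cm

216.97 × 0.559 = 121.28623 → 121 cm (3 s.f., last digit at the 10^0 place).
45.86 × 1.043 = 47.83198 → 47.83 cm (4 s.f., last digit at the 10^-2 place).
Difference: 73.45425 cm; keep the coarser place, 10^0.
Result: 73 cm.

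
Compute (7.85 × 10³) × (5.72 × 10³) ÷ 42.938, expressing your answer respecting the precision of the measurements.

1.05 × 10⁶

(7.85 × 10³) × (5.72 × 10³) ÷ 42.938 = 1045740.36984…
Multiplication/division keeps the fewest significant figures: 7.85 × 10³ → 3 s.f., 5.72 × 10³ → 3 s.f., 42.938 → 5 s.f.; limit is 3.
Rounded to 3 significant figures: 1.05 × 10⁶.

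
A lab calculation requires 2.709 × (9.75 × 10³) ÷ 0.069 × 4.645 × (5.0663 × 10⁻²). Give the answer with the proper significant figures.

9.0 × 10⁴

2.709 × (9.75 × 10³) ÷ 0.069 × 4.645 × (5.0663 × 10⁻²) = 90082.6495195…
Multiplication/division keeps the fewest significant figures: 2.709 → 4 s.f., 9.75 × 10³ → 3 s.f., 0.069 → 2 s.f., 4.645 → 4 s.f., 5.0663 × 10⁻² → 5 s.f.; limit is 2.
Rounded to 2 significant figures: 9.0 × 10⁴.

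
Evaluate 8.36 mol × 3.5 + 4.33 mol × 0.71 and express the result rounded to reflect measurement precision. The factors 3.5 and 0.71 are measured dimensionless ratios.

32 mol

8.36 × 3.5 = 29.26 → 29 mol (2 s.f., last digit at the 10^0 place).
4.33 × 0.71 = 3.0743 → 3.1 mol (2 s.f., last digit at the 10^-1 place).
Sum: 32.3343 mol; keep the coarser place, 10^0.
Result: 32 mol.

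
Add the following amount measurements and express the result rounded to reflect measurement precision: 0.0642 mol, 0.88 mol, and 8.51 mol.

0.0642 mol + 0.88 mol + 8.51 mol = 9.4542 mol.
Addition/subtraction keeps the fewest decimal places: 0.0642 → 4 decimal places, 0.88 → 2 decimal places, 8.51 → 2 decimal places; limit is 2.
Rounded to 2 decimal places: 9.45 mol.

9.45 mol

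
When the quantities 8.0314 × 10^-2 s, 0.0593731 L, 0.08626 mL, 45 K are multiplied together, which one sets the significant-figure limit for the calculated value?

8.0314 × 10^-2 s → 5 s.f.; 0.0593731 L → 6 s.f.; 0.08626 mL → 4 s.f.; 45 K → 2 s.f.
The fewest is 2 significant figures, from 45 K.

45 K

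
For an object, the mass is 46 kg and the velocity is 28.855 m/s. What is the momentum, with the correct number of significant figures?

momentum = 46 kg × 28.855 m/s = 1327.33 kg·m/s.
46 has 2 significant figures; 28.855 has 5.
Division/multiplication keeps the fewest: 2 significant figures.
Rounded: 1.3 × 10^3 kg·m/s.

1.3 × 10^3 kg·m/s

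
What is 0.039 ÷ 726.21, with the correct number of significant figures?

5.4 × 10⁻⁵

0.039 ÷ 726.21 = 0.0000537034742017…
Multiplication/division keeps the fewest significant figures: 0.039 → 2 s.f., 726.21 → 5 s.f.; limit is 2.
Rounded to 2 significant figures: 5.4 × 10⁻⁵.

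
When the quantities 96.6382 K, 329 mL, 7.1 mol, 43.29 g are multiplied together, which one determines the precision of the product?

7.1 mol

96.6382 K → 6 s.f.; 329 mL → 3 s.f.; 7.1 mol → 2 s.f.; 43.29 g → 4 s.f.
The fewest is 2 significant figures, from 7.1 mol.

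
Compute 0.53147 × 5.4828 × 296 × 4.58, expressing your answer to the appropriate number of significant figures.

3.95 × 10³

0.53147 × 5.4828 × 296 × 4.58 = 3950.37521691…
Multiplication/division keeps the fewest significant figures: 0.53147 → 5 s.f., 5.4828 → 5 s.f., 296 → 3 s.f., 4.58 → 3 s.f.; limit is 3.
Rounded to 3 significant figures: 3.95 × 10³.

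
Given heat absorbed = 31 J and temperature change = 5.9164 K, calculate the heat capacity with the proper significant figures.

heat capacity = 31 J ÷ 5.9164 K = 5.23967277398… J/K.
31 has 2 significant figures; 5.9164 has 5.
Division/multiplication keeps the fewest: 2 significant figures.
Rounded: 5.2 J/K.

5.2 J/K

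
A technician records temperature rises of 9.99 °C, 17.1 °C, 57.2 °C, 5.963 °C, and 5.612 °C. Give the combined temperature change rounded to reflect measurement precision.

9.99 °C + 17.1 °C + 57.2 °C + 5.963 °C + 5.612 °C = 95.865 °C.
Addition/subtraction keeps the fewest decimal places: 9.99 → 2 decimal places, 17.1 → 1 decimal place, 57.2 → 1 decimal place, 5.963 → 3 decimal places, 5.612 → 3 decimal places; limit is 1.
Rounded to 1 decimal place: 95.9 °C.

95.9 °C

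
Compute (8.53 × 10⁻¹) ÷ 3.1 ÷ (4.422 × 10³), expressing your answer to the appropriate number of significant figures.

(8.53 × 10⁻¹) ÷ 3.1 ÷ (4.422 × 10³) = 0.0000622255292453…
Multiplication/division keeps the fewest significant figures: 8.53 × 10⁻¹ → 3 s.f., 3.1 → 2 s.f., 4.422 × 10³ → 4 s.f.; limit is 2.
Rounded to 2 significant figures: 6.2 × 10⁻⁵.

6.2 × 10⁻⁵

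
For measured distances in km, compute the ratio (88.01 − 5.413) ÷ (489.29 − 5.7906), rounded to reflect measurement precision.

0.1708

88.01 − 5.413 = 82.597, limited to 2 d.p. → 4 s.f.; 489.29 − 5.7906 = 483.4994, limited to 2 d.p. → 5 s.f.
Carrying full precision, 82.597 ÷ 483.4994 = 0.170831649429…; keep min(4, 5) = 4 s.f.
Rounded to 4 significant figures: 0.1708.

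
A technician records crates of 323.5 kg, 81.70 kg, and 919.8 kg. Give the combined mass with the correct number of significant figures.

323.5 kg + 81.70 kg + 919.8 kg = 1325.00 kg.
Addition/subtraction keeps the fewest decimal places: 323.5 → 1 decimal place, 81.70 → 2 decimal places, 919.8 → 1 decimal place; limit is 1.
Rounded to 1 decimal place: 1.3250 × 10^3 kg.

1.3250 × 10^3 kg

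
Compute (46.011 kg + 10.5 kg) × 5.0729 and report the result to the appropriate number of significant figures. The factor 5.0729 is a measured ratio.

287 kg

46.011 kg + 10.5 kg = 56.511 kg; the sum is limited to 1 decimal place (3 s.f.).
Carrying full precision, 56.511 × 5.0729 = 286.6746519 kg; 5.0729 has 5 s.f., so the result keeps min(3, 5) = 3 s.f.
Rounded to 3 significant figures: 287 kg.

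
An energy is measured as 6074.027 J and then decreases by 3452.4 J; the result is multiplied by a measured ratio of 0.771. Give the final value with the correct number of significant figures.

2.02 × 10³ J

6074.027 J − 3452.4 J = 2621.627 J; the difference is limited to 1 decimal place (5 s.f.).
Carrying full precision, 2621.627 × 0.771 = 2021.274417 J; 0.771 has 3 s.f., so the result keeps min(5, 3) = 3 s.f.
Rounded to 3 significant figures: 2.02 × 10³ J.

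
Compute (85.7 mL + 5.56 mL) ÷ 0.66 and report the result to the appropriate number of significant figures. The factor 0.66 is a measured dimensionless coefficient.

85.7 mL + 5.56 mL = 91.26 mL; the sum is limited to 1 decimal place (3 s.f.).
Carrying full precision, 91.26 ÷ 0.66 = 138.272727273… mL; 0.66 has 2 s.f., so the result keeps min(3, 2) = 2 s.f.
Rounded to 2 significant figures: 1.4 × 10^2 mL.

1.4 × 10^2 mL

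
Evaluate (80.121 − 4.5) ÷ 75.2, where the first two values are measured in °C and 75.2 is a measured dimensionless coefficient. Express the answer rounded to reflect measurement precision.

1.01 °C

80.121 °C − 4.5 °C = 75.621 °C; the difference is limited to 1 decimal place (3 s.f.).
Carrying full precision, 75.621 ÷ 75.2 = 1.00559840426… °C; 75.2 has 3 s.f., so the result keeps min(3, 3) = 3 s.f.
Rounded to 3 significant figures: 1.01 °C.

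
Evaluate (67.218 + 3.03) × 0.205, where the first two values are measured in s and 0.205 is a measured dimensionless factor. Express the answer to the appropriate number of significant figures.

67.218 s + 3.03 s = 70.248 s; the sum is limited to 2 decimal places (4 s.f.).
Carrying full precision, 70.248 × 0.205 = 14.40084 s; 0.205 has 3 s.f., so the result keeps min(4, 3) = 3 s.f.
Rounded to 3 significant figures: 14.4 s.

14.4 s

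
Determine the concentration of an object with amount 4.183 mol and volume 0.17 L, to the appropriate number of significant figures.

concentration = 4.183 mol ÷ 0.17 L = 24.6058823529… mol/L.
4.183 has 4 significant figures; 0.17 has 2.
Division/multiplication keeps the fewest: 2 significant figures.
Rounded: 25 mol/L.

25 mol/L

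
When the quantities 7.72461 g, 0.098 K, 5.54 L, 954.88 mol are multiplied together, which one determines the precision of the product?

7.72461 g → 6 s.f.; 0.098 K → 2 s.f.; 5.54 L → 3 s.f.; 954.88 mol → 5 s.f.
The fewest is 2 significant figures, from 0.098 K.

0.098 K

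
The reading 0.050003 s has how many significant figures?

0.050003: leading zeros are not significant; zeros between nonzero digits are significant.

5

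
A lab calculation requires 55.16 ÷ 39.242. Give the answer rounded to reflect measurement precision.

1.406

55.16 ÷ 39.242 = 1.4056368177…
Multiplication/division keeps the fewest significant figures: 55.16 → 4 s.f., 39.242 → 5 s.f.; limit is 4.
Rounded to 4 significant figures: 1.406.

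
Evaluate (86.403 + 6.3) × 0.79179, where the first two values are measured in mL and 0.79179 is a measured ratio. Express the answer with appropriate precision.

73.4 mL

86.403 mL + 6.3 mL = 92.703 mL; the sum is limited to 1 decimal place (3 s.f.).
Carrying full precision, 92.703 × 0.79179 = 73.40130837 mL; 0.79179 has 5 s.f., so the result keeps min(3, 5) = 3 s.f.
Rounded to 3 significant figures: 73.4 mL.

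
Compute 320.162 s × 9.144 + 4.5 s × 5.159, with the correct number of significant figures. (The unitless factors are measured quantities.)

2951 s

320.162 × 9.144 = 2927.561328 → 2928 s (4 s.f., last digit at the 10^0 place).
4.5 × 5.159 = 23.2155 → 23 s (2 s.f., last digit at the 10^0 place).
Sum: 2950.776828 s; keep the coarser place, 10^0.
Result: 2951 s.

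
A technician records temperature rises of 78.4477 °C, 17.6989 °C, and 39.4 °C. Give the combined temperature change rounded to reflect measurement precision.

135.5 °C

78.4477 °C + 17.6989 °C + 39.4 °C = 135.5466 °C.
Addition/subtraction keeps the fewest decimal places: 78.4477 → 4 decimal places, 17.6989 → 4 decimal places, 39.4 → 1 decimal place; limit is 1.
Rounded to 1 decimal place: 135.5 °C.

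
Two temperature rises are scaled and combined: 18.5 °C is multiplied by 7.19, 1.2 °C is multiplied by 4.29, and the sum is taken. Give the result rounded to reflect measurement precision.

18.5 × 7.19 = 133.015 → 133 °C (3 s.f., last digit at the 10^0 place).
1.2 × 4.29 = 5.148 → 5.1 °C (2 s.f., last digit at the 10^-1 place).
Sum: 138.163 °C; keep the coarser place, 10^0.
Result: 1.38 × 10² °C.

1.38 × 10² °C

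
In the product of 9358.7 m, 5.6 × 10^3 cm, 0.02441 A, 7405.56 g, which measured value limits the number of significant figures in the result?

9358.7 m → 5 s.f.; 5.6 × 10^3 cm → 2 s.f.; 0.02441 A → 4 s.f.; 7405.56 g → 6 s.f.
The fewest is 2 significant figures, from 5.6 × 10^3 cm.

5.6 × 10^3 cm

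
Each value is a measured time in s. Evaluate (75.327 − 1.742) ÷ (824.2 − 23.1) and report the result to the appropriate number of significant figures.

75.327 − 1.742 = 73.585, limited to 3 d.p. → 5 s.f.; 824.2 − 23.1 = 801.1, limited to 1 d.p. → 4 s.f.
Carrying full precision, 73.585 ÷ 801.1 = 0.0918549494445…; keep min(5, 4) = 4 s.f.
Rounded to 4 significant figures: 0.09185.

0.09185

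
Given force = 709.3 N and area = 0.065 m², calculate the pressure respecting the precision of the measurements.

1.1 × 10^4 Pa

pressure = 709.3 N ÷ 0.065 m² = 10912.3076923… Pa.
709.3 has 4 significant figures; 0.065 has 2.
Division/multiplication keeps the fewest: 2 significant figures.
Rounded: 1.1 × 10^4 Pa.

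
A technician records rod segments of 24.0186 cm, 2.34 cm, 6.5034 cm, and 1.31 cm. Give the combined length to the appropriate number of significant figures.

24.0186 cm + 2.34 cm + 6.5034 cm + 1.31 cm = 34.1720 cm.
Addition/subtraction keeps the fewest decimal places: 24.0186 → 4 decimal places, 2.34 → 2 decimal places, 6.5034 → 4 decimal places, 1.31 → 2 decimal places; limit is 2.
Rounded to 2 decimal places: 34.17 cm.

34.17 cm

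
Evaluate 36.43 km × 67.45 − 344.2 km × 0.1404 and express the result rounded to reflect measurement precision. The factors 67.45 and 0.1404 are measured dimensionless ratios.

36.43 × 67.45 = 2457.2035 → 2457 km (4 s.f., last digit at the 10^0 place).
344.2 × 0.1404 = 48.32568 → 48.33 km (4 s.f., last digit at the 10^-2 place).
Difference: 2408.87782 km; keep the coarser place, 10^0.
Result: 2409 km.

2409 km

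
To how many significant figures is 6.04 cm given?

6.04: zeros between nonzero digits are significant.

3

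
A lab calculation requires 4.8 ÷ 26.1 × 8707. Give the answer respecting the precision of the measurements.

1.6 × 10³

4.8 ÷ 26.1 × 8707 = 1601.28735632…
Multiplication/division keeps the fewest significant figures: 4.8 → 2 s.f., 26.1 → 3 s.f., 8707 → 4 s.f.; limit is 2.
Rounded to 2 significant figures: 1.6 × 10³.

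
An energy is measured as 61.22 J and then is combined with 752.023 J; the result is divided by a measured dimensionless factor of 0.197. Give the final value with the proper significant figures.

4.13 × 10^3 J

61.22 J + 752.023 J = 813.243 J; the sum is limited to 2 decimal places (5 s.f.).
Carrying full precision, 813.243 ÷ 0.197 = 4128.13705584… J; 0.197 has 3 s.f., so the result keeps min(5, 3) = 3 s.f.
Rounded to 3 significant figures: 4.13 × 10^3 J.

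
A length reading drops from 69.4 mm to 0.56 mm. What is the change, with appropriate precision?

69.4 mm − 0.56 mm = 68.84 mm.
Addition/subtraction keeps the fewest decimal places: 69.4 → 1 decimal place, 0.56 → 2 decimal places; limit is 1.
Rounded to 1 decimal place: 68.8 mm.

68.8 mm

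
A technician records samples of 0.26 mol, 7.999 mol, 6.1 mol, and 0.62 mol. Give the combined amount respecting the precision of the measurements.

15.0 mol

0.26 mol + 7.999 mol + 6.1 mol + 0.62 mol = 14.979 mol.
Addition/subtraction keeps the fewest decimal places: 0.26 → 2 decimal places, 7.999 → 3 decimal places, 6.1 → 1 decimal place, 0.62 → 2 decimal places; limit is 1.
Rounded to 1 decimal place: 15.0 mol.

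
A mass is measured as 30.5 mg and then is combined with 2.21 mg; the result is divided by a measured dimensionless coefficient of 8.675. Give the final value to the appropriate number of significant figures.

30.5 mg + 2.21 mg = 32.71 mg; the sum is limited to 1 decimal place (3 s.f.).
Carrying full precision, 32.71 ÷ 8.675 = 3.77060518732… mg; 8.675 has 4 s.f., so the result keeps min(3, 4) = 3 s.f.
Rounded to 3 significant figures: 3.77 mg.

3.77 mg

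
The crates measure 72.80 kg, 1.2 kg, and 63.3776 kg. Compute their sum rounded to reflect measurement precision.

1.374 × 10^2 kg

72.80 kg + 1.2 kg + 63.3776 kg = 137.3776 kg.
Addition/subtraction keeps the fewest decimal places: 72.80 → 2 decimal places, 1.2 → 1 decimal place, 63.3776 → 4 decimal places; limit is 1.
Rounded to 1 decimal place: 1.374 × 10^2 kg.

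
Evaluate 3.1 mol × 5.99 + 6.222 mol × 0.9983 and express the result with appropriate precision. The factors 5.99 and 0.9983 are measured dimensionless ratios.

3.1 × 5.99 = 18.569 → 19 mol (2 s.f., last digit at the 10^0 place).
6.222 × 0.9983 = 6.2114226 → 6.211 mol (4 s.f., last digit at the 10^-3 place).
Sum: 24.7804226 mol; keep the coarser place, 10^0.
Result: 25 mol.

25 mol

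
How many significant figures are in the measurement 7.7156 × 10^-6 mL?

7.7156 × 10^-6: in scientific notation every digit of the coefficient is significant.

5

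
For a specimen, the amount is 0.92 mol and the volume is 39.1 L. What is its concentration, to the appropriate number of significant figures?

concentration = 0.92 mol ÷ 39.1 L = 0.0235294117647… mol/L.
0.92 has 2 significant figures; 39.1 has 3.
Division/multiplication keeps the fewest: 2 significant figures.
Rounded: 0.024 mol/L.

0.024 mol/L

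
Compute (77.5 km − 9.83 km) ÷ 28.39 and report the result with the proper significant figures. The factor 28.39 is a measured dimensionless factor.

2.38 km

77.5 km − 9.83 km = 67.67 km; the difference is limited to 1 decimal place (3 s.f.).
Carrying full precision, 67.67 ÷ 28.39 = 2.38358576964… km; 28.39 has 4 s.f., so the result keeps min(3, 4) = 3 s.f.
Rounded to 3 significant figures: 2.38 km.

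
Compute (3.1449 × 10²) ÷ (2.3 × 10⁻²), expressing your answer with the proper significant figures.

1.4 × 10⁴

(3.1449 × 10²) ÷ (2.3 × 10⁻²) = 13673.4782609…
Multiplication/division keeps the fewest significant figures: 3.1449 × 10² → 5 s.f., 2.3 × 10⁻² → 2 s.f.; limit is 2.
Rounded to 2 significant figures: 1.4 × 10⁴.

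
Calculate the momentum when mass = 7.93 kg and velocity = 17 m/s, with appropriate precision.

momentum = 7.93 kg × 17 m/s = 134.81 kg·m/s.
7.93 has 3 significant figures; 17 has 2.
Division/multiplication keeps the fewest: 2 significant figures.
Rounded: 1.3 × 10^2 kg·m/s.

1.3 × 10^2 kg·m/s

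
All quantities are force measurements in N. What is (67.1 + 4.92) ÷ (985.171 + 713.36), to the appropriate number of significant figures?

0.0424

67.1 + 4.92 = 72.02, limited to 1 d.p. → 3 s.f.; 985.171 + 713.36 = 1698.531, limited to 2 d.p. → 6 s.f.
Carrying full precision, 72.02 ÷ 1698.531 = 0.0424013456334…; keep min(3, 6) = 3 s.f.
Rounded to 3 significant figures: 0.0424.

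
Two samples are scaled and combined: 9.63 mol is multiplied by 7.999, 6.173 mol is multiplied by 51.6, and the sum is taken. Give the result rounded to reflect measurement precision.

9.63 × 7.999 = 77.03037 → 77.0 mol (3 s.f., last digit at the 10^-1 place).
6.173 × 51.6 = 318.5268 → 319 mol (3 s.f., last digit at the 10^0 place).
Sum: 395.55717 mol; keep the coarser place, 10^0.
Result: 396 mol.

396 mol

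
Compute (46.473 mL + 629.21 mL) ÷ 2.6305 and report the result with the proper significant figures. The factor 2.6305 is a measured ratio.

46.473 mL + 629.21 mL = 675.683 mL; the sum is limited to 2 decimal places (5 s.f.).
Carrying full precision, 675.683 ÷ 2.6305 = 256.86485459… mL; 2.6305 has 5 s.f., so the result keeps min(5, 5) = 5 s.f.
Rounded to 5 significant figures: 256.86 mL.

256.86 mL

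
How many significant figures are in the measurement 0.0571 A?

3

0.0571: leading zeros are not significant.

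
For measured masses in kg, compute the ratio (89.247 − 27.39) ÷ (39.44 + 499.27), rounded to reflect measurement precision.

0.1148

89.247 − 27.39 = 61.857, limited to 2 d.p. → 4 s.f.; 39.44 + 499.27 = 538.71, limited to 2 d.p. → 5 s.f.
Carrying full precision, 61.857 ÷ 538.71 = 0.1148243025…; keep min(4, 5) = 4 s.f.
Rounded to 4 significant figures: 0.1148.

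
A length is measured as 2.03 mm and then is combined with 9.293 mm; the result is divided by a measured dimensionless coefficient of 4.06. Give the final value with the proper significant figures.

2.79 mm

2.03 mm + 9.293 mm = 11.323 mm; the sum is limited to 2 decimal places (4 s.f.).
Carrying full precision, 11.323 ÷ 4.06 = 2.78891625616… mm; 4.06 has 3 s.f., so the result keeps min(4, 3) = 3 s.f.
Rounded to 3 significant figures: 2.79 mm.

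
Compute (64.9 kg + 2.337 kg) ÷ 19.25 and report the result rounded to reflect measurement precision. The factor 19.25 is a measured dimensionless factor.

64.9 kg + 2.337 kg = 67.237 kg; the sum is limited to 1 decimal place (3 s.f.).
Carrying full precision, 67.237 ÷ 19.25 = 3.49283116883… kg; 19.25 has 4 s.f., so the result keeps min(3, 4) = 3 s.f.
Rounded to 3 significant figures: 3.49 kg.

3.49 kg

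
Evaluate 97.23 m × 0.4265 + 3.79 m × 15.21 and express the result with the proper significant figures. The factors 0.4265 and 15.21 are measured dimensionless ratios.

99.1 m

97.23 × 0.4265 = 41.468595 → 41.47 m (4 s.f., last digit at the 10^-2 place).
3.79 × 15.21 = 57.6459 → 57.6 m (3 s.f., last digit at the 10^-1 place).
Sum: 99.114495 m; keep the coarser place, 10^-1.
Result: 99.1 m.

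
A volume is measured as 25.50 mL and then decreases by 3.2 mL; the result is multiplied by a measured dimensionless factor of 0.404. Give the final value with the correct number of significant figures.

25.50 mL − 3.2 mL = 22.30 mL; the difference is limited to 1 decimal place (3 s.f.).
Carrying full precision, 22.30 × 0.404 = 9.0092 mL; 0.404 has 3 s.f., so the result keeps min(3, 3) = 3 s.f.
Rounded to 3 significant figures: 9.01 mL.

9.01 mL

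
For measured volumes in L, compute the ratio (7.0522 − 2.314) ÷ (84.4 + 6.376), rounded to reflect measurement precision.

7.0522 − 2.314 = 4.7382, limited to 3 d.p. → 4 s.f.; 84.4 + 6.376 = 90.776, limited to 1 d.p. → 3 s.f.
Carrying full precision, 4.7382 ÷ 90.776 = 0.0521966158456…; keep min(4, 3) = 3 s.f.
Rounded to 3 significant figures: 0.0522.

0.0522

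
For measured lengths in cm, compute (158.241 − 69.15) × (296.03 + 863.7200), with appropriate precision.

1.033 × 10⁵ cm²

158.241 − 69.15 = 89.091, limited to 2 d.p. → 4 s.f.; 296.03 + 863.7200 = 1159.7500, limited to 2 d.p. → 6 s.f.
Carrying full precision, 89.091 × 1159.7500 = 103323.28725; keep min(4, 6) = 4 s.f.
Rounded to 4 significant figures: 1.033 × 10⁵ cm².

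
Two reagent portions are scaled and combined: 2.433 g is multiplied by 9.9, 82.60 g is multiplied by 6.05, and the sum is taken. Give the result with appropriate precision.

524 g

2.433 × 9.9 = 24.0867 → 24 g (2 s.f., last digit at the 10^0 place).
82.60 × 6.05 = 499.73 → 500. g (3 s.f., last digit at the 10^0 place).
Sum: 523.8167 g; keep the coarser place, 10^0.
Result: 524 g.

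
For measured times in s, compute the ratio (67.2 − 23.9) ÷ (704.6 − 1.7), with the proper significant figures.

67.2 − 23.9 = 43.3, limited to 1 d.p. → 3 s.f.; 704.6 − 1.7 = 702.9, limited to 1 d.p. → 4 s.f.
Carrying full precision, 43.3 ÷ 702.9 = 0.0616019348414…; keep min(3, 4) = 3 s.f.
Rounded to 3 significant figures: 0.0616.

0.0616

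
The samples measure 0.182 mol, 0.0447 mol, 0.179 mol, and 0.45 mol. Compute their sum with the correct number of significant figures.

0.86 mol

0.182 mol + 0.0447 mol + 0.179 mol + 0.45 mol = 0.8557 mol.
Addition/subtraction keeps the fewest decimal places: 0.182 → 3 decimal places, 0.0447 → 4 decimal places, 0.179 → 3 decimal places, 0.45 → 2 decimal places; limit is 2.
Rounded to 2 decimal places: 0.86 mol.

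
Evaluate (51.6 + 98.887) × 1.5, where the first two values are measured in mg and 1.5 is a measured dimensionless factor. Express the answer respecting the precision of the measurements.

2.3 × 10^2 mg

51.6 mg + 98.887 mg = 150.487 mg; the sum is limited to 1 decimal place (4 s.f.).
Carrying full precision, 150.487 × 1.5 = 225.7305 mg; 1.5 has 2 s.f., so the result keeps min(4, 2) = 2 s.f.
Rounded to 2 significant figures: 2.3 × 10^2 mg.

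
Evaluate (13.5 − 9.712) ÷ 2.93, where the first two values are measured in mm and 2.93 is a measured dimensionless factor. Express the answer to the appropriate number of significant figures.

1.3 mm

13.5 mm − 9.712 mm = 3.788 mm; the difference is limited to 1 decimal place (2 s.f.).
Carrying full precision, 3.788 ÷ 2.93 = 1.29283276451… mm; 2.93 has 3 s.f., so the result keeps min(2, 3) = 2 s.f.
Rounded to 2 significant figures: 1.3 mm.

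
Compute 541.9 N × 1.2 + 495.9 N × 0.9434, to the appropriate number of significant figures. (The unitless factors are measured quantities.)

541.9 × 1.2 = 650.28 → 6.5 × 10² N (2 s.f., last digit at the 10^1 place).
495.9 × 0.9434 = 467.83206 → 467.8 N (4 s.f., last digit at the 10^-1 place).
Sum: 1118.11206 N; keep the coarser place, 10^1.
Result: 1.12 × 10³ N.

1.12 × 10³ N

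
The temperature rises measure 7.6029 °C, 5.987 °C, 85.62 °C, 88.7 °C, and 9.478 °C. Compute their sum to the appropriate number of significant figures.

7.6029 °C + 5.987 °C + 85.62 °C + 88.7 °C + 9.478 °C = 197.3879 °C.
Addition/subtraction keeps the fewest decimal places: 7.6029 → 4 decimal places, 5.987 → 3 decimal places, 85.62 → 2 decimal places, 88.7 → 1 decimal place, 9.478 → 3 decimal places; limit is 1.
Rounded to 1 decimal place: 197.4 °C.

197.4 °C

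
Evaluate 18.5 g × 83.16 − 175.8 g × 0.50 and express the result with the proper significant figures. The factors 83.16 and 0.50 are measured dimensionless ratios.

18.5 × 83.16 = 1538.46 → 1.54 × 10^3 g (3 s.f., last digit at the 10^1 place).
175.8 × 0.50 = 87.9 → 88 g (2 s.f., last digit at the 10^0 place).
Difference: 1450.56 g; keep the coarser place, 10^1.
Result: 1.45 × 10^3 g.

1.45 × 10^3 g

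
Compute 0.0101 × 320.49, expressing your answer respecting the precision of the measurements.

0.0101 × 320.49 = 3.236949
Multiplication/division keeps the fewest significant figures: 0.0101 → 3 s.f., 320.49 → 5 s.f.; limit is 3.
Rounded to 3 significant figures: 3.24.

3.24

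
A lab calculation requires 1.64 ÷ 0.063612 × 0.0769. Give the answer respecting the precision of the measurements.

1.64 ÷ 0.063612 × 0.0769 = 1.98258190279…
Multiplication/division keeps the fewest significant figures: 1.64 → 3 s.f., 0.063612 → 5 s.f., 0.0769 → 3 s.f.; limit is 3.
Rounded to 3 significant figures: 1.98.

1.98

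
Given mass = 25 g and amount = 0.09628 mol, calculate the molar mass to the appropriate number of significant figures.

2.6 × 10^2 g/mol

molar mass = 25 g ÷ 0.09628 mol = 259.659326963… g/mol.
25 has 2 significant figures; 0.09628 has 4.
Division/multiplication keeps the fewest: 2 significant figures.
Rounded: 2.6 × 10^2 g/mol.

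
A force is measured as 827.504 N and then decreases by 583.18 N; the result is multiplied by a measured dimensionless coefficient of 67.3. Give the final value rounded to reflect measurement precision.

1.64 × 10⁴ N

827.504 N − 583.18 N = 244.324 N; the difference is limited to 2 decimal places (5 s.f.).
Carrying full precision, 244.324 × 67.3 = 16443.0052 N; 67.3 has 3 s.f., so the result keeps min(5, 3) = 3 s.f.
Rounded to 3 significant figures: 1.64 × 10⁴ N.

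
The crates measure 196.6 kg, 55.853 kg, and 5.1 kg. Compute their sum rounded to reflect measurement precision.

257.6 kg

196.6 kg + 55.853 kg + 5.1 kg = 257.553 kg.
Addition/subtraction keeps the fewest decimal places: 196.6 → 1 decimal place, 55.853 → 3 decimal places, 5.1 → 1 decimal place; limit is 1.
Rounded to 1 decimal place: 257.6 kg.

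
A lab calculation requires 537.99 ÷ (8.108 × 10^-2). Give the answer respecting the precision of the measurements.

6.635 × 10^3

537.99 ÷ (8.108 × 10^-2) = 6635.29847065…
Multiplication/division keeps the fewest significant figures: 537.99 → 5 s.f., 8.108 × 10^-2 → 4 s.f.; limit is 4.
Rounded to 4 significant figures: 6.635 × 10^3.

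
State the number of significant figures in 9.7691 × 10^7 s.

9.7691 × 10^7: in scientific notation every digit of the coefficient is significant.

5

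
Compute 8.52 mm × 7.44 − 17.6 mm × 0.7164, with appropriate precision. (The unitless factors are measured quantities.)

50.8 mm

8.52 × 7.44 = 63.3888 → 63.4 mm (3 s.f., last digit at the 10^-1 place).
17.6 × 0.7164 = 12.60864 → 12.6 mm (3 s.f., last digit at the 10^-1 place).
Difference: 50.78016 mm; keep the coarser place, 10^-1.
Result: 50.8 mm.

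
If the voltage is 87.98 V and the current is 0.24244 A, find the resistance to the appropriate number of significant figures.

resistance = 87.98 V ÷ 0.24244 A = 362.893911896… Ω.
87.98 has 4 significant figures; 0.24244 has 5.
Division/multiplication keeps the fewest: 4 significant figures.
Rounded: 3.629 × 10² Ω.

3.629 × 10² Ω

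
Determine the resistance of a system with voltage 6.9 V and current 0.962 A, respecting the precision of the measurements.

7.2 Ω

resistance = 6.9 V ÷ 0.962 A = 7.17255717256… Ω.
6.9 has 2 significant figures; 0.962 has 3.
Division/multiplication keeps the fewest: 2 significant figures.
Rounded: 7.2 Ω.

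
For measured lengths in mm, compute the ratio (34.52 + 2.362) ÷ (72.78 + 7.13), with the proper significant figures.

0.4615

34.52 + 2.362 = 36.882, limited to 2 d.p. → 4 s.f.; 72.78 + 7.13 = 79.91, limited to 2 d.p. → 4 s.f.
Carrying full precision, 36.882 ÷ 79.91 = 0.461544237267…; keep min(4, 4) = 4 s.f.
Rounded to 4 significant figures: 0.4615.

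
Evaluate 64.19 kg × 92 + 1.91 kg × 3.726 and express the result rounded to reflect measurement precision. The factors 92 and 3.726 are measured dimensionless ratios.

64.19 × 92 = 5905.48 → 5.9 × 10^3 kg (2 s.f., last digit at the 10^2 place).
1.91 × 3.726 = 7.11666 → 7.12 kg (3 s.f., last digit at the 10^-2 place).
Sum: 5912.59666 kg; keep the coarser place, 10^2.
Result: 5.9 × 10^3 kg.

5.9 × 10^3 kg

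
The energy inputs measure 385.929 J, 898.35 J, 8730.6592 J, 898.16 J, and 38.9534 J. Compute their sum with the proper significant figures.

385.929 J + 898.35 J + 8730.6592 J + 898.16 J + 38.9534 J = 10952.0516 J.
Addition/subtraction keeps the fewest decimal places: 385.929 → 3 decimal places, 898.35 → 2 decimal places, 8730.6592 → 4 decimal places, 898.16 → 2 decimal places, 38.9534 → 4 decimal places; limit is 2.
Rounded to 2 decimal places: 1.095205 × 10^4 J.

1.095205 × 10^4 J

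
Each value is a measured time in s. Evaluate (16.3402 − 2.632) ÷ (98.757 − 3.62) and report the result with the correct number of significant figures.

16.3402 − 2.632 = 13.7082, limited to 3 d.p. → 5 s.f.; 98.757 − 3.62 = 95.137, limited to 2 d.p. → 4 s.f.
Carrying full precision, 13.7082 ÷ 95.137 = 0.144089050527…; keep min(5, 4) = 4 s.f.
Rounded to 4 significant figures: 0.1441.

0.1441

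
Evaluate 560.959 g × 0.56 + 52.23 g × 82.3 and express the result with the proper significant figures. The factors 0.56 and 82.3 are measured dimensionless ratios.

4.61 × 10³ g

560.959 × 0.56 = 314.13704 → 3.1 × 10² g (2 s.f., last digit at the 10^1 place).
52.23 × 82.3 = 4298.529 → 4.30 × 10³ g (3 s.f., last digit at the 10^1 place).
Sum: 4612.66604 g; keep the coarser place, 10^1.
Result: 4.61 × 10³ g.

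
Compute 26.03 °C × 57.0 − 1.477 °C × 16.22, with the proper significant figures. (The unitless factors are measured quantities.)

26.03 × 57.0 = 1483.71 → 1.48 × 10^3 °C (3 s.f., last digit at the 10^1 place).
1.477 × 16.22 = 23.95694 → 23.96 °C (4 s.f., last digit at the 10^-2 place).
Difference: 1459.75306 °C; keep the coarser place, 10^1.
Result: 1.46 × 10^3 °C.

1.46 × 10^3 °C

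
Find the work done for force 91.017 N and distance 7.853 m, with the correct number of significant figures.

7.148 × 10² J

work done = 91.017 N × 7.853 m = 714.756501 J.
91.017 has 5 significant figures; 7.853 has 4.
Division/multiplication keeps the fewest: 4 significant figures.
Rounded: 7.148 × 10² J.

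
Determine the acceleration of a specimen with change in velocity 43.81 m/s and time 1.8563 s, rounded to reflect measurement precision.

acceleration = 43.81 m/s ÷ 1.8563 s = 23.600711092… m/s².
43.81 has 4 significant figures; 1.8563 has 5.
Division/multiplication keeps the fewest: 4 significant figures.
Rounded: 23.60 m/s².

23.60 m/s²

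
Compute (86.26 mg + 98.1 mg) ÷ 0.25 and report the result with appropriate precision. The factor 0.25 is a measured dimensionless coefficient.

86.26 mg + 98.1 mg = 184.36 mg; the sum is limited to 1 decimal place (4 s.f.).
Carrying full precision, 184.36 ÷ 0.25 = 737.44 mg; 0.25 has 2 s.f., so the result keeps min(4, 2) = 2 s.f.
Rounded to 2 significant figures: 7.4 × 10^2 mg.

7.4 × 10^2 mg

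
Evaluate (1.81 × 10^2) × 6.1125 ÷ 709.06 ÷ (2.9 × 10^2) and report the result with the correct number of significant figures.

(1.81 × 10^2) × 6.1125 ÷ 709.06 ÷ (2.9 × 10^2) = 0.00538042352332…
Multiplication/division keeps the fewest significant figures: 1.81 × 10^2 → 3 s.f., 6.1125 → 5 s.f., 709.06 → 5 s.f., 2.9 × 10^2 → 2 s.f.; limit is 2.
Rounded to 2 significant figures: 0.0054.

0.0054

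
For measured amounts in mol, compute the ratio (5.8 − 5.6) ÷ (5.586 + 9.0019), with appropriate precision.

0.01

5.8 − 5.6 = 0.2, limited to 1 d.p. → 1 s.f.; 5.586 + 9.0019 = 14.5879, limited to 3 d.p. → 5 s.f.
Carrying full precision, 0.2 ÷ 14.5879 = 0.0137099925281…; keep min(1, 5) = 1 s.f.
Rounded to 1 significant figure: 0.01.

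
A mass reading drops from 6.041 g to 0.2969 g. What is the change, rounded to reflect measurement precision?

6.041 g − 0.2969 g = 5.7441 g.
Addition/subtraction keeps the fewest decimal places: 6.041 → 3 decimal places, 0.2969 → 4 decimal places; limit is 3.
Rounded to 3 decimal places: 5.744 g.

5.744 g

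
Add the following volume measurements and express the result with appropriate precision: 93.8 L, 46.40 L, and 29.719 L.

93.8 L + 46.40 L + 29.719 L = 169.919 L.
Addition/subtraction keeps the fewest decimal places: 93.8 → 1 decimal place, 46.40 → 2 decimal places, 29.719 → 3 decimal places; limit is 1.
Rounded to 1 decimal place: 169.9 L.

169.9 L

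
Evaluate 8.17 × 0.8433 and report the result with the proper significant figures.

8.17 × 0.8433 = 6.889761
Multiplication/division keeps the fewest significant figures: 8.17 → 3 s.f., 0.8433 → 4 s.f.; limit is 3.
Rounded to 3 significant figures: 6.89.

6.89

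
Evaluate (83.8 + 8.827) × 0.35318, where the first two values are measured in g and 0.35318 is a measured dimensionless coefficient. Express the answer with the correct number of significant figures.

83.8 g + 8.827 g = 92.627 g; the sum is limited to 1 decimal place (3 s.f.).
Carrying full precision, 92.627 × 0.35318 = 32.71400386 g; 0.35318 has 5 s.f., so the result keeps min(3, 5) = 3 s.f.
Rounded to 3 significant figures: 32.7 g.

32.7 g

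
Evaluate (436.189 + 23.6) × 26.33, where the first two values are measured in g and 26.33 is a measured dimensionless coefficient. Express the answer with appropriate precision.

1.211 × 10^4 g

436.189 g + 23.6 g = 459.789 g; the sum is limited to 1 decimal place (4 s.f.).
Carrying full precision, 459.789 × 26.33 = 12106.24437 g; 26.33 has 4 s.f., so the result keeps min(4, 4) = 4 s.f.
Rounded to 4 significant figures: 1.211 × 10^4 g.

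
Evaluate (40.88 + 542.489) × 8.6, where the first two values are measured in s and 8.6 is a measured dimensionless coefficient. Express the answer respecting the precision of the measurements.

5.0 × 10³ s

40.88 s + 542.489 s = 583.369 s; the sum is limited to 2 decimal places (5 s.f.).
Carrying full precision, 583.369 × 8.6 = 5016.9734 s; 8.6 has 2 s.f., so the result keeps min(5, 2) = 2 s.f.
Rounded to 2 significant figures: 5.0 × 10³ s.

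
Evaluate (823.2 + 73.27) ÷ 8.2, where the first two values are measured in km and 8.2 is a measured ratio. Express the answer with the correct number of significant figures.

1.1 × 10^2 km

823.2 km + 73.27 km = 896.47 km; the sum is limited to 1 decimal place (4 s.f.).
Carrying full precision, 896.47 ÷ 8.2 = 109.325609756… km; 8.2 has 2 s.f., so the result keeps min(4, 2) = 2 s.f.
Rounded to 2 significant figures: 1.1 × 10^2 km.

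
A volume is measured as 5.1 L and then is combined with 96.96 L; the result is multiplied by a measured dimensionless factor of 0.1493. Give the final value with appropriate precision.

5.1 L + 96.96 L = 102.06 L; the sum is limited to 1 decimal place (4 s.f.).
Carrying full precision, 102.06 × 0.1493 = 15.237558 L; 0.1493 has 4 s.f., so the result keeps min(4, 4) = 4 s.f.
Rounded to 4 significant figures: 15.24 L.

15.24 L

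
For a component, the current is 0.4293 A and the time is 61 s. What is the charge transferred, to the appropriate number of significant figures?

charge transferred = 0.4293 A × 61 s = 26.1873 C.
0.4293 has 4 significant figures; 61 has 2.
Division/multiplication keeps the fewest: 2 significant figures.
Rounded: 26 C.

26 C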